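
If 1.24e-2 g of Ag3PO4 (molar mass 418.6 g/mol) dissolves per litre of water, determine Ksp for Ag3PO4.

2.08 × 10^-17

Molar solubility s = (1.24 × 10^-2 g/L) / (418.6 g/mol) = 2.962 × 10^-5 M.
Ag3PO4(s) ⇌ 3 Ag^+(aq) + PO4^3-(aq)
With molar solubility s: [Ag^+] = 3s, [PO4^3-] = s.
Ksp = [Ag^+]^3[PO4^3-]
So Ksp = (3s)^3 × s = 27s^4
Ksp = 27 × (2.962 x 10^-5)^4 = 2.08 x 10^-17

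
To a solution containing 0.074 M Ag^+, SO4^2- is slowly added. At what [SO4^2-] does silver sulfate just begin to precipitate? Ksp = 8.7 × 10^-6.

Ag2SO4(s) ⇌ 2 Ag^+ + SO4^2-
Ksp = [Ag^+]^2[SO4^2-]
Precipitation begins when Q = Ksp. With [Ag^+] = 0.074 M:
8.7 × 10^-6 = (0.074)^2 × [SO4^2-]
[SO4^2-] = (8.7 × 10^-6 / 5.48 x 10^-3) = 1.6 x 10^-3 M

[SO4^2-] ≈ 1.6 × 10^-3 M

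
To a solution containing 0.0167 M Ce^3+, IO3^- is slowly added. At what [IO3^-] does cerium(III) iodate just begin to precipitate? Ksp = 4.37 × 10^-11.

[IO3^-] = 1.38e-3 M

Ce(IO3)3(s) <=> Ce^3+ + 3 IO3^-
Ksp = [Ce^3+][IO3^-]^3
Precipitation begins when Q = Ksp. With [Ce^3+] = 0.0167 M:
4.37 × 10^-11 = (0.0167) × [IO3^-]^3
[IO3^-] = (4.37 × 10^-11 / 1.67 x 10^-2)^(1/3) = 1.38 × 10^-3 M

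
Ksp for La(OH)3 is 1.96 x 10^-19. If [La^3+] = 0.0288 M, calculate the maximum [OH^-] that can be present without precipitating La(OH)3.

1.90 x 10^-6 M

La(OH)3(s) ⇌ La^3+(aq) + 3 OH^-(aq)
Ksp = [La^3+][OH^-]^3
Precipitation begins when Q = Ksp. With [La^3+] = 0.0288 M:
1.96 x 10^-19 = (0.0288) × [OH^-]^3
[OH^-] = (1.96 x 10^-19 / 2.88 x 10^-2)^(1/3) = 1.90 x 10^-6 M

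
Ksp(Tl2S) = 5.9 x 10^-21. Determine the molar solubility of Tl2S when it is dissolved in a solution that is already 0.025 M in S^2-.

Tl2S(s) ⇌ 2 Tl^+ + S^2-
Ksp = [Tl^+]^2[S^2-]
Let s = moles of Tl2S that dissolve per litre. [Tl^+] = 2s, [S^2-] = 0.025 + s ≈ 0.025 (Ksp is small, so little additional dissolves).
Ksp ≈ (2s)^2 × 0.025
s = 2.4 × 10^-10 M
Check: s = 2.4 x 10^-10 ≪ 0.025, so the approximation is valid.

s ≈ 2.4 × 10^-10 M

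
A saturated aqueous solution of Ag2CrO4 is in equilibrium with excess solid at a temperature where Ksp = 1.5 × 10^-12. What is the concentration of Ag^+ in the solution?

Ag2CrO4(s) ⇌ 2 Ag^+ + CrO4^2-
Ksp = [Ag^+]^2[CrO4^2-]
Let s = molar solubility. Then [Ag^+] = 2s and [CrO4^2-] = s.
Substituting: Ksp = (2s)^2s = 4s^3
s = (1.5 × 10^-12 / 4)^(1/3) = 7.21 × 10^-5 M
[Ag^+] = 2s = 1.4 × 10^-4 M

[Ag^+] = 1.4 × 10^-4 M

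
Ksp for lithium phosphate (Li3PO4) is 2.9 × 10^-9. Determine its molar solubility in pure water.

s = 3.2 x 10^-3 M

Li3PO4(s) ⇌ 3 Li^+(aq) + PO4^3-(aq)
Ksp = [Li^+]^3[PO4^3-]
Let s = molar solubility. Then [Li^+] = 3s and [PO4^3-] = s.
So Ksp = (3s)^3 × s = 27s^4
Solving, s = (2.9 × 10^-9/27)^(1/4) = 3.2 x 10^-3 M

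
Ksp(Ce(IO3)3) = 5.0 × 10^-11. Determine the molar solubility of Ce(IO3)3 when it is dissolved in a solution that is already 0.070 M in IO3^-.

1.5 × 10^-7 M

Ce(IO3)3(s) ⇌ Ce^3+ + 3 IO3^-
Ksp = [Ce^3+][IO3^-]^3
If s mol/L dissolves here, [Ce^3+] = s, [IO3^-] = 0.070 + 3s ≈ 0.070 (Ksp is small, so little additional dissolves).
Ksp ≈ s × (0.070)^3
s = 1.5 × 10^-7 M
Check: 3s = 4.4 x 10^-7 ≪ 0.070, so the approximation is valid.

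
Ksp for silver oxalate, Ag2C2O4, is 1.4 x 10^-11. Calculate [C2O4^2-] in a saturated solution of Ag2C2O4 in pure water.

[C2O4^2-] ≈ 1.5 x 10^-4 M

Ag2C2O4(s) <=> 2 Ag^+(aq) + C2O4^2-(aq)
Ksp = [Ag^+]^2[C2O4^2-]
For each mole of Ag2C2O4 that dissolves: [Ag^+] = 2s, [C2O4^2-] = s.
Ksp = (2s)^2s = 4s^3
s = (1.4 x 10^-11 / 4)^(1/3) = 1.52 × 10^-4 M
[C2O4^2-] = s = 1.5 x 10^-4 M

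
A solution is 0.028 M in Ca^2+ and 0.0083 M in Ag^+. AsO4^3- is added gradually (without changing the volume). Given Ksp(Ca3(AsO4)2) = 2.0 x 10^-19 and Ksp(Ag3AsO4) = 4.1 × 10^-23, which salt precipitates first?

Each salt begins to precipitate when Q = Ksp, i.e. when [AsO4^3-] reaches its threshold.
For Ca3(AsO4)2: 2.0 x 10^-19 = (0.028)^3 × [AsO4^3-]^2  ⇒  [AsO4^3-] = 9.5 × 10^-8 M.
For Ag3AsO4: 4.1 × 10^-23 = (0.0083)^3 × [AsO4^3-]  ⇒  [AsO4^3-] = 7.2 x 10^-17 M.
The salt with the lower threshold [AsO4^3-] precipitates first: Ag3AsO4.

Ag3AsO4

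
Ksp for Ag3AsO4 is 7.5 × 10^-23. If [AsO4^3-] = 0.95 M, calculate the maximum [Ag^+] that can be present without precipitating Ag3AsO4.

Ag3AsO4(s) ⇌ 3 Ag^+ + AsO4^3-
Ksp = [Ag^+]^3[AsO4^3-]
Precipitation begins when Q = Ksp. With [AsO4^3-] = 0.95 M:
7.5 × 10^-23 = (0.95) × [Ag^+]^3
[Ag^+] = (7.5 × 10^-23 / 9.5 × 10^-1)^(1/3) = 4.3 × 10^-8 M

[Ag^+] ≈ 4.3 × 10^-8 M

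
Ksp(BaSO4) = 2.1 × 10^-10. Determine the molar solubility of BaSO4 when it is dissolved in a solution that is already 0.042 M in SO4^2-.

BaSO4(s) <=> Ba^2+(aq) + SO4^2-(aq)
Ksp = [Ba^2+][SO4^2-]
Let s = moles of BaSO4 that dissolve per litre. [Ba^2+] = s, [SO4^2-] = 0.042 + s ≈ 0.042 (since the SO4^2- already present dominates).
Ksp ≈ s × 0.042
s = 5.0 × 10^-9 M
Check: s = 5.0 × 10^-9 ≪ 0.042, so the approximation is valid.

5.0e-9 M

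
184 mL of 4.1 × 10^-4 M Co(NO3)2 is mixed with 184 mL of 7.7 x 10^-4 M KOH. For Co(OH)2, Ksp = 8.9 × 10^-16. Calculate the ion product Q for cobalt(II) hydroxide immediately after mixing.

Q ≈ 3.0e-11

Total volume = 184 + 184 = 368 mL.
[Co^2+] = 4.1 × 10^-4 × (184/368) = 2.05 x 10^-4 M
[OH^-] = 7.7 × 10^-4 × (184/368) = 3.85 × 10^-4 M
Co(OH)2(s) <=> Co^2+(aq) + 2 OH^-(aq), so Q = [Co^2+][OH^-]^2
Q = (2.05 x 10^-4)(3.85 × 10^-4)^2 = 3.0 × 10^-11
Q > Ksp, so Co(OH)2 will precipitate.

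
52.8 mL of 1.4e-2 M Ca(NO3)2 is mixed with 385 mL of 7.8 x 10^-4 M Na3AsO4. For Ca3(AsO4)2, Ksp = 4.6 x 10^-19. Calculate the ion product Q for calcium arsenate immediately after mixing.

2.3e-15

Total volume = 52.8 + 385 = 437.8 mL.
[Ca^2+] = 1.4 × 10^-2 × (52.8/437.8) = 1.69 × 10^-3 M
[AsO4^3-] = 7.8 x 10^-4 × (385/437.8) = 6.86 × 10^-4 M
Ca3(AsO4)2(s) <=> 3 Ca^2+ + 2 AsO4^3-, so Q = [Ca^2+]^3[AsO4^3-]^2
Q = (1.69 x 10^-3)^3(6.86 × 10^-4)^2 = 2.3 x 10^-15
Q > Ksp, so Ca3(AsO4)2 will precipitate.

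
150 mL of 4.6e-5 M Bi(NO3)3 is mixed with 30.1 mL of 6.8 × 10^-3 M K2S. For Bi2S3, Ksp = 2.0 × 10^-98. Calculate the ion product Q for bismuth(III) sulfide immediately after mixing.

Total volume = 150 + 30.1 = 180.1 mL.
[Bi^3+] = 4.6 × 10^-5 × (150/180.1) = 3.83 x 10^-5 M
[S^2-] = 6.8 × 10^-3 × (30.1/180.1) = 1.14 x 10^-3 M
Bi2S3(s) <=> 2 Bi^3+(aq) + 3 S^2-(aq), so Q = [Bi^3+]^2[S^2-]^3
Q = (3.83 x 10^-5)^2(1.14 x 10^-3)^3 = 2.2 × 10^-18
Q > Ksp, so Bi2S3 will precipitate.

Q = 2.2e-18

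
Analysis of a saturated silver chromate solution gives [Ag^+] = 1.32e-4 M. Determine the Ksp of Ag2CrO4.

Ag2CrO4(s) <=> 2 Ag^+(aq) + CrO4^2-(aq)
Stoichiometry gives [CrO4^2-] = (1/2)[Ag^+] = 6.600 × 10^-5 M.
Ksp = [Ag^+]^2[CrO4^2-]
Ksp = (1.32 x 10^-4)^2 × 6.600 × 10^-5 = 1.15 x 10^-12

Ksp ≈ 1.15e-12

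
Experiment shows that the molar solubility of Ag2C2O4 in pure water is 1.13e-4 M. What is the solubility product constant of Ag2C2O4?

5.77 × 10^-12

Ag2C2O4(s) ⇌ 2 Ag^+ + C2O4^2-
With molar solubility s: [Ag^+] = 2s, [C2O4^2-] = s.
Ksp = [Ag^+]^2[C2O4^2-]
Substituting: Ksp = (2s)^2s = 4s^3
Ksp = 4 × (1.13 × 10^-4)^3 = 5.77 × 10^-12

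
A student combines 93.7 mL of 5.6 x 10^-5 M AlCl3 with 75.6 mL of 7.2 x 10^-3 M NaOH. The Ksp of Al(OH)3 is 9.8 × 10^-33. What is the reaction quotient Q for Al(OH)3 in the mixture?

Total volume = 93.7 + 75.6 = 169.3 mL.
[Al^3+] = 5.6 × 10^-5 × (93.7/169.3) = 3.10 × 10^-5 M
[OH^-] = 7.2 x 10^-3 × (75.6/169.3) = 3.22 x 10^-3 M
Al(OH)3(s) ⇌ Al^3+(aq) + 3 OH^-(aq), so Q = [Al^3+][OH^-]^3
Q = (3.10 x 10^-5)(3.22 × 10^-3)^3 = 1.0 x 10^-12
Q > Ksp, so Al(OH)3 will precipitate.

Q = 1.0 x 10^-12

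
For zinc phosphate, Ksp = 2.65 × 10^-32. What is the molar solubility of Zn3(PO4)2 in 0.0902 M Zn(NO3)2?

s = 3.00e-15 M

Zn3(PO4)2(s) ⇌ 3 Zn^2+ + 2 PO4^3-
Ksp = [Zn^2+]^3[PO4^3-]^2
Let s = moles of Zn3(PO4)2 that dissolve per litre. [Zn^2+] = 0.0902 + 3s ≈ 0.0902, [PO4^3-] = 2s (since Zn^2+ from Zn(NO3)2 dominates).
Ksp ≈ (0.0902)^3 × (2s)^2
s = 3.00 × 10^-15 M
Check: 3s = 9.0 x 10^-15 ≪ 0.0902, so the approximation is valid.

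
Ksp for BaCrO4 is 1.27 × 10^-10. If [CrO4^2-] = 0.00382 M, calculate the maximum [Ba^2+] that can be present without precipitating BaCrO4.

BaCrO4(s) ⇌ Ba^2+ + CrO4^2-
Ksp = [Ba^2+][CrO4^2-]
Precipitation begins when Q = Ksp. With [CrO4^2-] = 0.00382 M:
1.27 × 10^-10 = (0.00382) × [Ba^2+]
[Ba^2+] = (1.27 × 10^-10 / 3.82 × 10^-3) = 3.32 × 10^-8 M

[Ba^2+] = 3.32 × 10^-8 M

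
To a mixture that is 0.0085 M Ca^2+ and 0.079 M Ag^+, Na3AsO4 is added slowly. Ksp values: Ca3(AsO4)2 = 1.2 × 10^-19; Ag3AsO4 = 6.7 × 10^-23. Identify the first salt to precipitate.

Precipitation of each salt starts when its ion product equals its Ksp.
For Ca3(AsO4)2: 1.2 × 10^-19 = (0.0085)^3 × [AsO4^3-]^2  ⇒  [AsO4^3-] = 4.4 × 10^-7 M.
For Ag3AsO4: 6.7 × 10^-23 = (0.079)^3 × [AsO4^3-]  ⇒  [AsO4^3-] = 1.4 x 10^-19 M.
The salt with the lower threshold [AsO4^3-] precipitates first: Ag3AsO4.

Ag3AsO4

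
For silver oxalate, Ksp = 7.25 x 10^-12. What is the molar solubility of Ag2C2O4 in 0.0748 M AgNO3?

1.30 × 10^-9 M

Ag2C2O4(s) ⇌ 2 Ag^+ + C2O4^2-
Ksp = [Ag^+]^2[C2O4^2-]
Let s = moles of Ag2C2O4 that dissolve per litre. [Ag^+] = 0.0748 + 2s ≈ 0.0748, [C2O4^2-] = s (common-ion effect: Ag^+ is already 0.0748 M).
Ksp ≈ (0.0748)^2 × s
s = 1.30 × 10^-9 M
Check: 2s = 2.6 × 10^-9 ≪ 0.0748, so the approximation is valid.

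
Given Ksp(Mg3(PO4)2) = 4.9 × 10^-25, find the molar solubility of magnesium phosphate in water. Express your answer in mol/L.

Mg3(PO4)2(s) ⇌ 3 Mg^2+ + 2 PO4^3-
Ksp = [Mg^2+]^3[PO4^3-]^2
Let s = molar solubility. Then [Mg^2+] = 3s and [PO4^3-] = 2s.
So Ksp = (3s)^3 × (2s)^2 = 108s^5
s^5 = 4.9 × 10^-25 / 108, so s = 5.4 x 10^-6 M

s = 5.4 × 10^-6 M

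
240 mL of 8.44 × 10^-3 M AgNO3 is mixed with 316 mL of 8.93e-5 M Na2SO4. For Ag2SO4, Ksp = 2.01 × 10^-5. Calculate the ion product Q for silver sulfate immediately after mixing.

Total volume = 240 + 316 = 556 mL.
[Ag^+] = 8.44 x 10^-3 × (240/556) = 3.643 x 10^-3 M
[SO4^2-] = 8.93 x 10^-5 × (316/556) = 5.075 × 10^-5 M
Ag2SO4(s) ⇌ 2 Ag^+ + SO4^2-, so Q = [Ag^+]^2[SO4^2-]
Q = (3.643 x 10^-3)^2(5.075 × 10^-5) = 6.74 × 10^-10
Q < Ksp, so no precipitate of Ag2SO4 forms.

Q = 6.74e-10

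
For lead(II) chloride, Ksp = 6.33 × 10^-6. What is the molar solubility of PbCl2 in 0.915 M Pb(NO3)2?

s = 1.32e-3 M

PbCl2(s) ⇌ Pb^2+ + 2 Cl^-
Ksp = [Pb^2+][Cl^-]^2
If s mol/L dissolves here, [Pb^2+] = 0.915 + s ≈ 0.915, [Cl^-] = 2s (Ksp is small, so little additional dissolves).
Ksp ≈ 0.915 × (2s)^2
s = 1.32 × 10^-3 M
Check: s = 1.3 × 10^-3 ≪ 0.915, so the approximation is valid.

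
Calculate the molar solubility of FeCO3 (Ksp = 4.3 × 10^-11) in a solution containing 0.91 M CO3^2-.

4.7 x 10^-11 M

FeCO3(s) ⇌ Fe^2+ + CO3^2-
Ksp = [Fe^2+][CO3^2-]
If s mol/L dissolves here, [Fe^2+] = s, [CO3^2-] = 0.91 + s ≈ 0.91 (since the CO3^2- already present dominates).
Ksp ≈ s × 0.91
s = 4.7 × 10^-11 M
Check: s = 4.7 x 10^-11 ≪ 0.91, so the approximation is valid.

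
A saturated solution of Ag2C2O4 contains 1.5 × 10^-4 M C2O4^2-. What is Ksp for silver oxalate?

Ksp = 1.4e-11

Ag2C2O4(s) ⇌ 2 Ag^+(aq) + C2O4^2-(aq)
Stoichiometry gives [Ag^+] = (2/1)[C2O4^2-] = 3.00 × 10^-4 M.
Ksp = [Ag^+]^2[C2O4^2-]
Ksp = (3.00 × 10^-4)^2 × 1.5 × 10^-4 = 1.4 × 10^-11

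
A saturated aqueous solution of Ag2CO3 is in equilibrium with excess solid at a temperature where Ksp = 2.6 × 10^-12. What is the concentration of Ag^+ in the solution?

[Ag^+] = 1.7 x 10^-4 M

Ag2CO3(s) ⇌ 2 Ag^+(aq) + CO3^2-(aq)
Ksp = [Ag^+]^2[CO3^2-]
With molar solubility s: [Ag^+] = 2s, [CO3^2-] = s.
Substituting: Ksp = (2s)^2s = 4s^3
s = (2.6 × 10^-12 / 4)^(1/3) = 8.66 x 10^-5 M
[Ag^+] = 2s = 1.7 × 10^-4 M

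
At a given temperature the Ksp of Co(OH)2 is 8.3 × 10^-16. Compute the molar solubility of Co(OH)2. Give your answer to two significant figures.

s ≈ 5.9e-6 M

Co(OH)2(s) ⇌ Co^2+(aq) + 2 OH^-(aq)
Ksp = [Co^2+][OH^-]^2
With molar solubility s: [Co^2+] = s, [OH^-] = 2s.
Substituting: Ksp = s(2s)^2 = 4s^3
s = (8.3 × 10^-16 / 4)^(1/3) = 5.9 × 10^-6 M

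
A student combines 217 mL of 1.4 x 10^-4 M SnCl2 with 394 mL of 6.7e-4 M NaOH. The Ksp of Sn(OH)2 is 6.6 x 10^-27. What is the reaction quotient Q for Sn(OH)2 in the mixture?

Total volume = 217 + 394 = 611 mL.
[Sn^2+] = 1.4 × 10^-4 × (217/611) = 4.97 × 10^-5 M
[OH^-] = 6.7 × 10^-4 × (394/611) = 4.32 × 10^-4 M
Sn(OH)2(s) ⇌ Sn^2+ + 2 OH^-, so Q = [Sn^2+][OH^-]^2
Q = (4.97 × 10^-5)(4.32 × 10^-4)^2 = 9.3 × 10^-12
Q > Ksp, so Sn(OH)2 will precipitate.

9.3 × 10^-12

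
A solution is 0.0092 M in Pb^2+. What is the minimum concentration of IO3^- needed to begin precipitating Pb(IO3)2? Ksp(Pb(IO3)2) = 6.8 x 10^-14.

[IO3^-] = 2.7 x 10^-6 M

Pb(IO3)2(s) <=> Pb^2+ + 2 IO3^-
Ksp = [Pb^2+][IO3^-]^2
Precipitation begins when Q = Ksp. With [Pb^2+] = 0.0092 M:
6.8 x 10^-14 = (0.0092) × [IO3^-]^2
[IO3^-] = (6.8 x 10^-14 / 9.2 × 10^-3)^(1/2) = 2.7 × 10^-6 M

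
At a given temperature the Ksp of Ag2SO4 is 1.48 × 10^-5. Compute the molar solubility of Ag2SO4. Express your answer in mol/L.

Ag2SO4(s) ⇌ 2 Ag^+ + SO4^2-
Ksp = [Ag^+]^2[SO4^2-]
Let s = molar solubility. Then [Ag^+] = 2s and [SO4^2-] = s.
Ksp = (2s)^2s = 4s^3
s = (1.48 × 10^-5 / 4)^(1/3) = 1.55 × 10^-2 M

s = 1.55 × 10^-2 M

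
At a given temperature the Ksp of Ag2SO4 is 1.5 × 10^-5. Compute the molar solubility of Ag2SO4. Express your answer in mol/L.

0.016 M

Ag2SO4(s) ⇌ 2 Ag^+(aq) + SO4^2-(aq)
Ksp = [Ag^+]^2[SO4^2-]
With molar solubility s: [Ag^+] = 2s, [SO4^2-] = s.
So Ksp = (2s)^2 × s = 4s^3
s = (1.5 × 10^-5 / 4)^(1/3) = 1.6 x 10^-2 M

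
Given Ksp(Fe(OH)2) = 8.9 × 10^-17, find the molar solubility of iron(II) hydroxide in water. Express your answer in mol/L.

s ≈ 2.8 × 10^-6 M

Fe(OH)2(s) ⇌ Fe^2+(aq) + 2 OH^-(aq)
Ksp = [Fe^2+][OH^-]^2
For each mole of Fe(OH)2 that dissolves: [Fe^2+] = s, [OH^-] = 2s.
So Ksp = s × (2s)^2 = 4s^3
s = (8.9 × 10^-17 / 4)^(1/3) = 2.8 × 10^-6 M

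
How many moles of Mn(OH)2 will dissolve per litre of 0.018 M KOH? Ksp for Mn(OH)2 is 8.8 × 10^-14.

Mn(OH)2(s) ⇌ Mn^2+ + 2 OH^-
Ksp = [Mn^2+][OH^-]^2
Let s = moles of Mn(OH)2 that dissolve per litre. [Mn^2+] = s, [OH^-] = 0.018 + 2s ≈ 0.018 (common-ion effect: OH^- is already 0.018 M).
Ksp ≈ s × (0.018)^2
s = 2.7 x 10^-10 M
Check: 2s = 5.4 × 10^-10 ≪ 0.018, so the approximation is valid.

s ≈ 2.7 × 10^-10 M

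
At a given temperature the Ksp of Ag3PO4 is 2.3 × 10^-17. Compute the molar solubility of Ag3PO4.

3.0e-5 M

Ag3PO4(s) ⇌ 3 Ag^+ + PO4^3-
Ksp = [Ag^+]^3[PO4^3-]
For each mole of Ag3PO4 that dissolves: [Ag^+] = 3s, [PO4^3-] = s.
Substituting: Ksp = (3s)^3s = 27s^4
s^4 = 2.3 × 10^-17 / 27, so s = 3.0 × 10^-5 M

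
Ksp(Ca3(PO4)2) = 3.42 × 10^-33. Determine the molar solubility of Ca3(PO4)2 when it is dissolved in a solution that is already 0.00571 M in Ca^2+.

Ca3(PO4)2(s) ⇌ 3 Ca^2+ + 2 PO4^3-
Ksp = [Ca^2+]^3[PO4^3-]^2
If s mol/L dissolves here, [Ca^2+] = 0.00571 + 3s ≈ 0.00571, [PO4^3-] = 2s (common-ion effect: Ca^2+ is already 0.00571 M).
Ksp ≈ (0.00571)^3 × (2s)^2
s = 6.78 x 10^-14 M
Check: 3s = 2.0 x 10^-13 ≪ 0.00571, so the approximation is valid.

6.78 × 10^-14 M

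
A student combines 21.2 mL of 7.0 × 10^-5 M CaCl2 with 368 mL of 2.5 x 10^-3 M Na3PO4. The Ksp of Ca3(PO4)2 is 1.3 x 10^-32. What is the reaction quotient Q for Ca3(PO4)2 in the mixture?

Total volume = 21.2 + 368 = 389.2 mL.
[Ca^2+] = 7.0 × 10^-5 × (21.2/389.2) = 3.81 x 10^-6 M
[PO4^3-] = 2.5 × 10^-3 × (368/389.2) = 2.36 x 10^-3 M
Ca3(PO4)2(s) ⇌ 3 Ca^2+(aq) + 2 PO4^3-(aq), so Q = [Ca^2+]^3[PO4^3-]^2
Q = (3.81 × 10^-6)^3(2.36 × 10^-3)^2 = 3.1 × 10^-22
Q > Ksp, so Ca3(PO4)2 will precipitate.

3.1 x 10^-22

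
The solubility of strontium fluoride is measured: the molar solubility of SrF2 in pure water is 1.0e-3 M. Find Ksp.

SrF2(s) ⇌ Sr^2+ + 2 F^-
With molar solubility s: [Sr^2+] = s, [F^-] = 2s.
Ksp = [Sr^2+][F^-]^2
So Ksp = s × (2s)^2 = 4s^3
With s = 1.0 x 10^-3: Ksp = 4.0 × 10^-9

4.0 x 10^-9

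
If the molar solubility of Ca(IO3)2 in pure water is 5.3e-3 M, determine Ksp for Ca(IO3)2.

Ca(IO3)2(s) ⇌ Ca^2+ + 2 IO3^-
If s mol/L of Ca(IO3)2 dissolves, [Ca^2+] = s and [IO3^-] = 2s.
Ksp = [Ca^2+][IO3^-]^2
Ksp = s(2s)^2 = 4s^3
Ksp = 4 × (5.3 x 10^-3)^3 = 6.0 × 10^-7

Ksp ≈ 6.0 × 10^-7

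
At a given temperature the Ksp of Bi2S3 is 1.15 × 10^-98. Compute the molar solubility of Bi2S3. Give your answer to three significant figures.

s ≈ 1.01e-20 M

Bi2S3(s) <=> 2 Bi^3+(aq) + 3 S^2-(aq)
Ksp = [Bi^3+]^2[S^2-]^3
Let s = molar solubility. Then [Bi^3+] = 2s and [S^2-] = 3s.
So Ksp = (2s)^2 × (3s)^3 = 108s^5
s = (1.15 × 10^-98 / 108)^(1/5) = 1.01 × 10^-20 M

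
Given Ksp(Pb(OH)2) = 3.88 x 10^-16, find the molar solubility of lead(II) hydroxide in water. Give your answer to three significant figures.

Pb(OH)2(s) ⇌ Pb^2+(aq) + 2 OH^-(aq)
Ksp = [Pb^2+][OH^-]^2
If s mol/L of Pb(OH)2 dissolves, [Pb^2+] = s and [OH^-] = 2s.
Substituting: Ksp = s(2s)^2 = 4s^3
Solving, s = (3.88 x 10^-16/4)^(1/3) = 4.59 x 10^-6 M

s = 4.59 x 10^-6 M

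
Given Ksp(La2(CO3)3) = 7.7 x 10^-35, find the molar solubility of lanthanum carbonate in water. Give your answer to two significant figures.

s = 5.9 × 10^-8 M

La2(CO3)3(s) ⇌ 2 La^3+(aq) + 3 CO3^2-(aq)
Ksp = [La^3+]^2[CO3^2-]^3
With molar solubility s: [La^3+] = 2s, [CO3^2-] = 3s.
So Ksp = (2s)^2 × (3s)^3 = 108s^5
Solving, s = (7.7 x 10^-35/108)^(1/5) = 5.9 x 10^-8 M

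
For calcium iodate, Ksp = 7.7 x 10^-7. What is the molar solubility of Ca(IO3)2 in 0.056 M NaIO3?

Ca(IO3)2(s) <=> Ca^2+(aq) + 2 IO3^-(aq)
Ksp = [Ca^2+][IO3^-]^2
Let s = moles of Ca(IO3)2 that dissolve per litre. [Ca^2+] = s, [IO3^-] = 0.056 + 2s ≈ 0.056 (since IO3^- from NaIO3 dominates).
Ksp ≈ s × (0.056)^2
s = 2.5 × 10^-4 M
Check: 2s = 4.9 x 10^-4 ≪ 0.056, so the approximation is valid.

s = 2.5 x 10^-4 M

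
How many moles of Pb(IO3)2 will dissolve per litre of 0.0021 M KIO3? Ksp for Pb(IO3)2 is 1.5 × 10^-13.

Pb(IO3)2(s) ⇌ Pb^2+(aq) + 2 IO3^-(aq)
Ksp = [Pb^2+][IO3^-]^2
Let s be the molar solubility in this solution. [Pb^2+] = s, [IO3^-] = 0.0021 + 2s ≈ 0.0021 (Ksp is small, so little additional dissolves).
Ksp ≈ s × (0.0021)^2
s = 3.4 × 10^-8 M
Check: 2s = 6.8 × 10^-8 ≪ 0.0021, so the approximation is valid.

3.4e-8 M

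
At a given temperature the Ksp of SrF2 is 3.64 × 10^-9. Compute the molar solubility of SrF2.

s = 9.69e-4 M

SrF2(s) <=> Sr^2+(aq) + 2 F^-(aq)
Ksp = [Sr^2+][F^-]^2
Let s = molar solubility. Then [Sr^2+] = s and [F^-] = 2s.
So Ksp = s × (2s)^2 = 4s^3
s^3 = 3.64 × 10^-9 / 4, so s = 9.69 × 10^-4 M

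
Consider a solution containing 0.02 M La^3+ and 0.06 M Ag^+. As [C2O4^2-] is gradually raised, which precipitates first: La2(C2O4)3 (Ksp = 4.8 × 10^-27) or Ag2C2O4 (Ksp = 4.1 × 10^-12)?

Precipitation of each salt starts when its ion product equals its Ksp.
For La2(C2O4)3: 4.8 × 10^-27 = (0.02)^2 × [C2O4^2-]^3  ⇒  [C2O4^2-] = 2.3 x 10^-8 M.
For Ag2C2O4: 4.1 × 10^-12 = (0.06)^2 × [C2O4^2-]  ⇒  [C2O4^2-] = 1.1 × 10^-9 M.
The salt with the lower threshold [C2O4^2-] precipitates first: Ag2C2O4.

Ag2C2O4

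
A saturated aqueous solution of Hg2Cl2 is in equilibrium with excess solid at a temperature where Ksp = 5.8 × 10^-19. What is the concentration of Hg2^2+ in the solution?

Hg2Cl2(s) ⇌ Hg2^2+(aq) + 2 Cl^-(aq)
Ksp = [Hg2^2+][Cl^-]^2
With molar solubility s: [Hg2^2+] = s, [Cl^-] = 2s.
So Ksp = s × (2s)^2 = 4s^3
s = (5.8 × 10^-19 / 4)^(1/3) = 5.25 × 10^-7 M
[Hg2^2+] = s = 5.3 × 10^-7 M

5.3e-7 M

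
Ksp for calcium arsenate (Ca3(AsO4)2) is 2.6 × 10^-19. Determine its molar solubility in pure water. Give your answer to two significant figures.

Ca3(AsO4)2(s) ⇌ 3 Ca^2+(aq) + 2 AsO4^3-(aq)
Ksp = [Ca^2+]^3[AsO4^3-]^2
Let s = molar solubility. Then [Ca^2+] = 3s and [AsO4^3-] = 2s.
Substituting: Ksp = (3s)^3(2s)^2 = 108s^5
Solving, s = (2.6 × 10^-19/108)^(1/5) = 7.5 × 10^-5 M

s = 7.5 × 10^-5 M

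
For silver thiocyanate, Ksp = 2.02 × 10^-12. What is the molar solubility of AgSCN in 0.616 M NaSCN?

s ≈ 3.28e-12 M

AgSCN(s) <=> Ag^+ + SCN^-
Ksp = [Ag^+][SCN^-]
Let s be the molar solubility in this solution. [Ag^+] = s, [SCN^-] = 0.616 + s ≈ 0.616 (since SCN^- from NaSCN dominates).
Ksp ≈ s × 0.616
s = 3.28 x 10^-12 M
Check: s = 3.3 × 10^-12 ≪ 0.616, so the approximation is valid.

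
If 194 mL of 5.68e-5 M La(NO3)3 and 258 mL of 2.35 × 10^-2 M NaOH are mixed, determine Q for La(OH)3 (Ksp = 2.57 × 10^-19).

Q ≈ 5.88 x 10^-11

Total volume = 194 + 258 = 452 mL.
[La^3+] = 5.68 x 10^-5 × (194/452) = 2.438 × 10^-5 M
[OH^-] = 2.35 x 10^-2 × (258/452) = 1.341 × 10^-2 M
La(OH)3(s) ⇌ La^3+(aq) + 3 OH^-(aq), so Q = [La^3+][OH^-]^3
Q = (2.438 x 10^-5)(1.341 × 10^-2)^3 = 5.88 × 10^-11
Q > Ksp, so La(OH)3 will precipitate.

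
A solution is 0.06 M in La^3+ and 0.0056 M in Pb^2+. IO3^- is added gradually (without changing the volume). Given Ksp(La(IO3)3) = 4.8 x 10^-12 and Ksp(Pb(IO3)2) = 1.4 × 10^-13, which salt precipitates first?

Pb(IO3)2

Precipitation of each salt starts when its ion product equals its Ksp.
For La(IO3)3: 4.8 x 10^-12 = 0.06 × [IO3^-]^3  ⇒  [IO3^-] = 4.3 x 10^-4 M.
For Pb(IO3)2: 1.4 × 10^-13 = 0.0056 × [IO3^-]^2  ⇒  [IO3^-] = 5.0 x 10^-6 M.
The salt with the lower threshold [IO3^-] precipitates first: Pb(IO3)2.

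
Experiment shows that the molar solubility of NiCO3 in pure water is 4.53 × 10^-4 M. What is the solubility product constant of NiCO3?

Ksp ≈ 2.05e-7

NiCO3(s) ⇌ Ni^2+(aq) + CO3^2-(aq)
For each mole of NiCO3 that dissolves: [Ni^2+] = s, [CO3^2-] = s.
Ksp = [Ni^2+][CO3^2-]
Ksp = s × s = s^2
Ksp = (4.53 × 10^-4)^2 = 2.05 × 10^-7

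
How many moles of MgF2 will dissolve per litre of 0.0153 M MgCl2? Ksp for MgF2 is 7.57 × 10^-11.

s = 3.52 x 10^-5 M

MgF2(s) <=> Mg^2+ + 2 F^-
Ksp = [Mg^2+][F^-]^2
If s mol/L dissolves here, [Mg^2+] = 0.0153 + s ≈ 0.0153, [F^-] = 2s (common-ion effect: Mg^2+ is already 0.0153 M).
Ksp ≈ 0.0153 × (2s)^2
s = 3.52 × 10^-5 M
Check: s = 3.5 × 10^-5 ≪ 0.0153, so the approximation is valid.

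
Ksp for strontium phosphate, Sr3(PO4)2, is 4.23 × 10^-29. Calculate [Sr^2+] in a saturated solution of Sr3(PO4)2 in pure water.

Sr3(PO4)2(s) ⇌ 3 Sr^2+ + 2 PO4^3-
Ksp = [Sr^2+]^3[PO4^3-]^2
If s mol/L of Sr3(PO4)2 dissolves, [Sr^2+] = 3s and [PO4^3-] = 2s.
Substituting: Ksp = (3s)^3(2s)^2 = 108s^5
s = (4.23 × 10^-29 / 108)^(1/5) = 8.291 × 10^-7 M
[Sr^2+] = 3s = 2.49 × 10^-6 M

[Sr^2+] = 2.49e-6 M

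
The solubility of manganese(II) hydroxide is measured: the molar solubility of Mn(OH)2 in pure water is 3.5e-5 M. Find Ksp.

1.7 × 10^-13

Mn(OH)2(s) <=> Mn^2+(aq) + 2 OH^-(aq)
With molar solubility s: [Mn^2+] = s, [OH^-] = 2s.
Ksp = [Mn^2+][OH^-]^2
Substituting: Ksp = s(2s)^2 = 4s^3
With s = 3.5 × 10^-5: Ksp = 1.7 × 10^-13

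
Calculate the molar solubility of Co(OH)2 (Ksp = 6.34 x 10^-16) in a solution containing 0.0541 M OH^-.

Co(OH)2(s) <=> Co^2+(aq) + 2 OH^-(aq)
Ksp = [Co^2+][OH^-]^2
Let s = moles of Co(OH)2 that dissolve per litre. [Co^2+] = s, [OH^-] = 0.0541 + 2s ≈ 0.0541 (common-ion effect: OH^- is already 0.0541 M).
Ksp ≈ s × (0.0541)^2
s = 2.17 × 10^-13 M
Check: 2s = 4.3 × 10^-13 ≪ 0.0541, so the approximation is valid.

s = 2.17 × 10^-13 M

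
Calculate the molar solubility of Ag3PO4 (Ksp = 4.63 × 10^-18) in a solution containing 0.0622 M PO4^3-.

s ≈ 1.40 × 10^-6 M

Ag3PO4(s) ⇌ 3 Ag^+(aq) + PO4^3-(aq)
Ksp = [Ag^+]^3[PO4^3-]
Let s be the molar solubility in this solution. [Ag^+] = 3s, [PO4^3-] = 0.0622 + s ≈ 0.0622 (Ksp is small, so little additional dissolves).
Ksp ≈ (3s)^3 × 0.0622
s = 1.40 x 10^-6 M
Check: s = 1.4 × 10^-6 ≪ 0.0622, so the approximation is valid.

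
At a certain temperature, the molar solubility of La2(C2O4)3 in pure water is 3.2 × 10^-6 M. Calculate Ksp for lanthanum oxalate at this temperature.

Ksp = 3.6 x 10^-26

La2(C2O4)3(s) <=> 2 La^3+ + 3 C2O4^2-
Let s = molar solubility. Then [La^3+] = 2s and [C2O4^2-] = 3s.
Ksp = [La^3+]^2[C2O4^2-]^3
Substituting: Ksp = (2s)^2(3s)^3 = 108s^5
With s = 3.2 × 10^-6: Ksp = 3.6 × 10^-26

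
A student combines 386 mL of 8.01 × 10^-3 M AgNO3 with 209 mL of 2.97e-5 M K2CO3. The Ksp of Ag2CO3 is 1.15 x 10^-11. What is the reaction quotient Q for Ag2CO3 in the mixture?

2.82e-10

Total volume = 386 + 209 = 595 mL.
[Ag^+] = 8.01 x 10^-3 × (386/595) = 5.196 × 10^-3 M
[CO3^2-] = 2.97 × 10^-5 × (209/595) = 1.043 x 10^-5 M
Ag2CO3(s) ⇌ 2 Ag^+ + CO3^2-, so Q = [Ag^+]^2[CO3^2-]
Q = (5.196 × 10^-3)^2(1.043 x 10^-5) = 2.82 x 10^-10
Q > Ksp, so Ag2CO3 will precipitate.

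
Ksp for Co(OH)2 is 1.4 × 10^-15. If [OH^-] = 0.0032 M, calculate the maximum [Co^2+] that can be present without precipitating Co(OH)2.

1.4 x 10^-10 M

Co(OH)2(s) ⇌ Co^2+ + 2 OH^-
Ksp = [Co^2+][OH^-]^2
Precipitation begins when Q = Ksp. With [OH^-] = 0.0032 M:
1.4 × 10^-15 = (0.0032)^2 × [Co^2+]
[Co^2+] = (1.4 × 10^-15 / 1.02 × 10^-5) = 1.4 × 10^-10 M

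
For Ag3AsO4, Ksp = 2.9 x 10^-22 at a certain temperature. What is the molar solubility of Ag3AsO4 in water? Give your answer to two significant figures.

s ≈ 1.8 × 10^-6 M

Ag3AsO4(s) ⇌ 3 Ag^+(aq) + AsO4^3-(aq)
Ksp = [Ag^+]^3[AsO4^3-]
With molar solubility s: [Ag^+] = 3s, [AsO4^3-] = s.
So Ksp = (3s)^3 × s = 27s^4
Solving, s = (2.9 x 10^-22/27)^(1/4) = 1.8 x 10^-6 M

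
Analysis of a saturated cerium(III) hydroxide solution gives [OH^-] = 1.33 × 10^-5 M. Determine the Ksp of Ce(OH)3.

Ksp ≈ 1.04e-20

Ce(OH)3(s) ⇌ Ce^3+ + 3 OH^-
Stoichiometry gives [Ce^3+] = (1/3)[OH^-] = 4.433 x 10^-6 M.
Ksp = [Ce^3+][OH^-]^3
Ksp = 4.433 × 10^-6 × (1.33 × 10^-5)^3 = 1.04 x 10^-20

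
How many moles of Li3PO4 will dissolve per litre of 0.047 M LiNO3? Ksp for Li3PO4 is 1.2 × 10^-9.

1.2e-5 M

Li3PO4(s) ⇌ 3 Li^+ + PO4^3-
Ksp = [Li^+]^3[PO4^3-]
Let s be the molar solubility in this solution. [Li^+] = 0.047 + 3s ≈ 0.047, [PO4^3-] = s (Ksp is small, so little additional dissolves).
Ksp ≈ (0.047)^3 × s
s = 1.2 × 10^-5 M
Check: 3s = 3.5 x 10^-5 ≪ 0.047, so the approximation is valid.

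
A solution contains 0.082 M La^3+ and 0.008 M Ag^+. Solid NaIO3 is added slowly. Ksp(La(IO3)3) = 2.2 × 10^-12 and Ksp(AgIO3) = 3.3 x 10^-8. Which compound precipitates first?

AgIO3

Precipitation of each salt starts when its ion product equals its Ksp.
For La(IO3)3: 2.2 × 10^-12 = 0.082 × [IO3^-]^3  ⇒  [IO3^-] = 3.0 × 10^-4 M.
For AgIO3: 3.3 x 10^-8 = 0.008 × [IO3^-]  ⇒  [IO3^-] = 4.1 × 10^-6 M.
The salt with the lower threshold [IO3^-] precipitates first: AgIO3.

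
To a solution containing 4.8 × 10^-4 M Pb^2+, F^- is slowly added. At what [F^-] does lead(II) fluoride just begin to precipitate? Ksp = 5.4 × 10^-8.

PbF2(s) ⇌ Pb^2+(aq) + 2 F^-(aq)
Ksp = [Pb^2+][F^-]^2
Precipitation begins when Q = Ksp. With [Pb^2+] = 4.8 × 10^-4 M:
5.4 × 10^-8 = (4.8 × 10^-4) × [F^-]^2
[F^-] = (5.4 × 10^-8 / 4.8 x 10^-4)^(1/2) = 1.1 × 10^-2 M

1.1 × 10^-2 M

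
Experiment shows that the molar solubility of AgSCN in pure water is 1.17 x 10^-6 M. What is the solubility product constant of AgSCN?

AgSCN(s) ⇌ Ag^+ + SCN^-
With molar solubility s: [Ag^+] = s, [SCN^-] = s.
Ksp = [Ag^+][SCN^-]
Ksp = s × s = s^2
With s = 1.17 × 10^-6: Ksp = 1.37 × 10^-12

Ksp = 1.37 × 10^-12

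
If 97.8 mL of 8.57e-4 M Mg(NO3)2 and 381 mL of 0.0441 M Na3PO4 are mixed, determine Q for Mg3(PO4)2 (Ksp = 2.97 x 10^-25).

Q ≈ 6.61 × 10^-15

Total volume = 97.8 + 381 = 478.8 mL.
[Mg^2+] = 8.57 × 10^-4 × (97.8/478.8) = 1.751 x 10^-4 M
[PO4^3-] = 4.41 × 10^-2 × (381/478.8) = 3.509 × 10^-2 M
Mg3(PO4)2(s) ⇌ 3 Mg^2+(aq) + 2 PO4^3-(aq), so Q = [Mg^2+]^3[PO4^3-]^2
Q = (1.751 × 10^-4)^3(3.509 × 10^-2)^2 = 6.61 × 10^-15
Q > Ksp, so Mg3(PO4)2 will precipitate.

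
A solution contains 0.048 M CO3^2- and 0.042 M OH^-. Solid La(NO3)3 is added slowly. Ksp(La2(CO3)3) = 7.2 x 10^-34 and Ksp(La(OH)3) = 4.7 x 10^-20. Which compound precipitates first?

Each salt begins to precipitate when Q = Ksp, i.e. when [La^3+] reaches its threshold.
For La2(CO3)3: 7.2 x 10^-34 = (0.048)^3 × [La^3+]^2  ⇒  [La^3+] = 2.6 × 10^-15 M.
For La(OH)3: 4.7 x 10^-20 = (0.042)^3 × [La^3+]  ⇒  [La^3+] = 6.3 x 10^-16 M.
The salt with the lower threshold [La^3+] precipitates first: La(OH)3.

La(OH)3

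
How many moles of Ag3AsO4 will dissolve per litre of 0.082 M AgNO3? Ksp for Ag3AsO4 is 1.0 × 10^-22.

Ag3AsO4(s) ⇌ 3 Ag^+(aq) + AsO4^3-(aq)
Ksp = [Ag^+]^3[AsO4^3-]
Let s = moles of Ag3AsO4 that dissolve per litre. [Ag^+] = 0.082 + 3s ≈ 0.082, [AsO4^3-] = s (since Ag^+ from AgNO3 dominates).
Ksp ≈ (0.082)^3 × s
s = 1.8 × 10^-19 M
Check: 3s = 5.4 × 10^-19 ≪ 0.082, so the approximation is valid.

s = 1.8e-19 M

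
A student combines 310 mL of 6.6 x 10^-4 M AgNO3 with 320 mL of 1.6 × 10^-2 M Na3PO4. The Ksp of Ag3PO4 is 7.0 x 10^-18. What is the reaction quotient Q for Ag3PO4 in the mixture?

Q ≈ 2.8e-13

Total volume = 310 + 320 = 630 mL.
[Ag^+] = 6.6 × 10^-4 × (310/630) = 3.25 x 10^-4 M
[PO4^3-] = 1.6 × 10^-2 × (320/630) = 8.13 × 10^-3 M
Ag3PO4(s) <=> 3 Ag^+ + PO4^3-, so Q = [Ag^+]^3[PO4^3-]
Q = (3.25 × 10^-4)^3(8.13 x 10^-3) = 2.8 x 10^-13
Q > Ksp, so Ag3PO4 will precipitate.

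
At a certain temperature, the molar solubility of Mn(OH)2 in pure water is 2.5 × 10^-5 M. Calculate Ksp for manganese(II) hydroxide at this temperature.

Ksp ≈ 6.3 × 10^-14

Mn(OH)2(s) <=> Mn^2+(aq) + 2 OH^-(aq)
With molar solubility s: [Mn^2+] = s, [OH^-] = 2s.
Ksp = [Mn^2+][OH^-]^2
So Ksp = s × (2s)^2 = 4s^3
Ksp = 4 × (2.5 × 10^-5)^3 = 6.3 x 10^-14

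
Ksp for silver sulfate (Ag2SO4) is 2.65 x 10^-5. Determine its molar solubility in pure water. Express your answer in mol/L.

s = 1.88 x 10^-2 M

Ag2SO4(s) ⇌ 2 Ag^+ + SO4^2-
Ksp = [Ag^+]^2[SO4^2-]
Let s = molar solubility. Then [Ag^+] = 2s and [SO4^2-] = s.
Ksp = (2s)^2s = 4s^3
s = (2.65 x 10^-5 / 4)^(1/3) = 1.88 × 10^-2 M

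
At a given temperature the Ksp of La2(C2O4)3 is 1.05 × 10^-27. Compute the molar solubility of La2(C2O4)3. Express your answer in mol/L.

s ≈ 1.58e-6 M

La2(C2O4)3(s) <=> 2 La^3+(aq) + 3 C2O4^2-(aq)
Ksp = [La^3+]^2[C2O4^2-]^3
Let s = molar solubility. Then [La^3+] = 2s and [C2O4^2-] = 3s.
Ksp = (2s)^2(3s)^3 = 108s^5
Solving, s = (1.05 × 10^-27/108)^(1/5) = 1.58 × 10^-6 M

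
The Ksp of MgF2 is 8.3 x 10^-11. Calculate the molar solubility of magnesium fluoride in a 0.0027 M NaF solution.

s ≈ 1.1e-5 M

MgF2(s) ⇌ Mg^2+ + 2 F^-
Ksp = [Mg^2+][F^-]^2
Let s be the molar solubility in this solution. [Mg^2+] = s, [F^-] = 0.0027 + 2s ≈ 0.0027 (since F^- from NaF dominates).
Ksp ≈ s × (0.0027)^2
s = 1.1 x 10^-5 M
Check: 2s = 2.3 × 10^-5 ≪ 0.0027, so the approximation is valid.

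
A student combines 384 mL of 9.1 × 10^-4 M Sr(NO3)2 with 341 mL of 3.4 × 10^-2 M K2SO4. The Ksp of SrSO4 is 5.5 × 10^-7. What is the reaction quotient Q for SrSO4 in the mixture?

Q = 7.7e-6

Total volume = 384 + 341 = 725 mL.
[Sr^2+] = 9.1 × 10^-4 × (384/725) = 4.82 × 10^-4 M
[SO4^2-] = 3.4 × 10^-2 × (341/725) = 1.60 × 10^-2 M
SrSO4(s) ⇌ Sr^2+ + SO4^2-, so Q = [Sr^2+][SO4^2-]
Q = (4.82 × 10^-4)(1.60 × 10^-2) = 7.7 × 10^-6
Q > Ksp, so SrSO4 will precipitate.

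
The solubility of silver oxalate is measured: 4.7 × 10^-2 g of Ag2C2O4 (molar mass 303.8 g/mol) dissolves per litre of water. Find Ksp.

Molar solubility s = (4.7 x 10^-2 g/L) / (303.8 g/mol) = 1.55 × 10^-4 M.
Ag2C2O4(s) ⇌ 2 Ag^+(aq) + C2O4^2-(aq)
Let s = molar solubility. Then [Ag^+] = 2s and [C2O4^2-] = s.
Ksp = [Ag^+]^2[C2O4^2-]
So Ksp = (2s)^2 × s = 4s^3
With s = 1.55 x 10^-4: Ksp = 1.5 × 10^-11

Ksp ≈ 1.5 x 10^-11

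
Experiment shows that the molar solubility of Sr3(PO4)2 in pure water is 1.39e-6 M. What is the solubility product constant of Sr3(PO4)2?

Ksp = 5.60 × 10^-28

Sr3(PO4)2(s) <=> 3 Sr^2+ + 2 PO4^3-
With molar solubility s: [Sr^2+] = 3s, [PO4^3-] = 2s.
Ksp = [Sr^2+]^3[PO4^3-]^2
So Ksp = (3s)^3 × (2s)^2 = 108s^5
With s = 1.39 x 10^-6: Ksp = 5.60 × 10^-28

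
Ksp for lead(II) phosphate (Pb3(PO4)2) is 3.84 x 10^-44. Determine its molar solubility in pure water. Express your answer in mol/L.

Pb3(PO4)2(s) <=> 3 Pb^2+ + 2 PO4^3-
Ksp = [Pb^2+]^3[PO4^3-]^2
With molar solubility s: [Pb^2+] = 3s, [PO4^3-] = 2s.
So Ksp = (3s)^3 × (2s)^2 = 108s^5
s = (3.84 x 10^-44 / 108)^(1/5) = 8.13 x 10^-10 M

8.13 × 10^-10 M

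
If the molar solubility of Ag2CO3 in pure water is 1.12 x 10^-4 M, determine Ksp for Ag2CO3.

Ksp = 5.62 × 10^-12

Ag2CO3(s) ⇌ 2 Ag^+(aq) + CO3^2-(aq)
Let s = molar solubility. Then [Ag^+] = 2s and [CO3^2-] = s.
Ksp = [Ag^+]^2[CO3^2-]
So Ksp = (2s)^2 × s = 4s^3
With s = 1.12 x 10^-4: Ksp = 5.62 × 10^-12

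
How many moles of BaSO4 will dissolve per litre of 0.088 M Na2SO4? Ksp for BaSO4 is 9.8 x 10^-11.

BaSO4(s) ⇌ Ba^2+ + SO4^2-
Ksp = [Ba^2+][SO4^2-]
If s mol/L dissolves here, [Ba^2+] = s, [SO4^2-] = 0.088 + s ≈ 0.088 (common-ion effect: SO4^2- is already 0.088 M).
Ksp ≈ s × 0.088
s = 1.1 x 10^-9 M
Check: s = 1.1 × 10^-9 ≪ 0.088, so the approximation is valid.

s ≈ 1.1e-9 M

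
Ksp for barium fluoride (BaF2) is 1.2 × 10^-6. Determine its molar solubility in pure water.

s = 6.7 x 10^-3 M

BaF2(s) <=> Ba^2+(aq) + 2 F^-(aq)
Ksp = [Ba^2+][F^-]^2
If s mol/L of BaF2 dissolves, [Ba^2+] = s and [F^-] = 2s.
Substituting: Ksp = s(2s)^2 = 4s^3
s = (1.2 × 10^-6 / 4)^(1/3) = 6.7 x 10^-3 M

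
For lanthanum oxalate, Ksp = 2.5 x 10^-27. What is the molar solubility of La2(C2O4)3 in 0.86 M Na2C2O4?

La2(C2O4)3(s) <=> 2 La^3+ + 3 C2O4^2-
Ksp = [La^3+]^2[C2O4^2-]^3
Let s be the molar solubility in this solution. [La^3+] = 2s, [C2O4^2-] = 0.86 + 3s ≈ 0.86 (Ksp is small, so little additional dissolves).
Ksp ≈ (2s)^2 × (0.86)^3
s = 3.1 x 10^-14 M
Check: 3s = 9.4 × 10^-14 ≪ 0.86, so the approximation is valid.

3.1e-14 M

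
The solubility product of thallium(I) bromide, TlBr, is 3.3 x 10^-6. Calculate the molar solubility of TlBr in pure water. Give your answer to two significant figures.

TlBr(s) ⇌ Tl^+(aq) + Br^-(aq)
Ksp = [Tl^+][Br^-]
Let s = molar solubility. Then [Tl^+] = s and [Br^-] = s.
Ksp = (s)(s) = s^2
s = √(3.3 x 10^-6) = 1.8 × 10^-3 M

s = 1.8 x 10^-3 M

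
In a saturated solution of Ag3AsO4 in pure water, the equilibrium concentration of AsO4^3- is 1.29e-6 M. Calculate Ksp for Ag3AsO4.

Ag3AsO4(s) ⇌ 3 Ag^+(aq) + AsO4^3-(aq)
Stoichiometry gives [Ag^+] = (3/1)[AsO4^3-] = 3.870 x 10^-6 M.
Ksp = [Ag^+]^3[AsO4^3-]
Ksp = (3.870 × 10^-6)^3 × 1.29 × 10^-6 = 7.48 × 10^-23

7.48e-23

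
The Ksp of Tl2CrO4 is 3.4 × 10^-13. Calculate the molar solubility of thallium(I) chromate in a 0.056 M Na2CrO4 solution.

Tl2CrO4(s) ⇌ 2 Tl^+ + CrO4^2-
Ksp = [Tl^+]^2[CrO4^2-]
Let s = moles of Tl2CrO4 that dissolve per litre. [Tl^+] = 2s, [CrO4^2-] = 0.056 + s ≈ 0.056 (since CrO4^2- from Na2CrO4 dominates).
Ksp ≈ (2s)^2 × 0.056
s = 1.2 x 10^-6 M
Check: s = 1.2 x 10^-6 ≪ 0.056, so the approximation is valid.

s ≈ 1.2e-6 M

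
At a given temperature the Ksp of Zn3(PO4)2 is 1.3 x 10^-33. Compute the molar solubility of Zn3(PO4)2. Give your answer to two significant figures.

Zn3(PO4)2(s) ⇌ 3 Zn^2+(aq) + 2 PO4^3-(aq)
Ksp = [Zn^2+]^3[PO4^3-]^2
If s mol/L of Zn3(PO4)2 dissolves, [Zn^2+] = 3s and [PO4^3-] = 2s.
Substituting: Ksp = (3s)^3(2s)^2 = 108s^5
Solving, s = (1.3 x 10^-33/108)^(1/5) = 1.0 × 10^-7 M

s ≈ 1.0 × 10^-7 M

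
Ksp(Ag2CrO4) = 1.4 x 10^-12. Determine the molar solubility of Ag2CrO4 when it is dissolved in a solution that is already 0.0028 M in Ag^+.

Ag2CrO4(s) <=> 2 Ag^+ + CrO4^2-
Ksp = [Ag^+]^2[CrO4^2-]
Let s = moles of Ag2CrO4 that dissolve per litre. [Ag^+] = 0.0028 + 2s ≈ 0.0028, [CrO4^2-] = s (since the Ag^+ already present dominates).
Ksp ≈ (0.0028)^2 × s
s = 1.8 × 10^-7 M
Check: 2s = 3.6 x 10^-7 ≪ 0.0028, so the approximation is valid.

1.8 × 10^-7 M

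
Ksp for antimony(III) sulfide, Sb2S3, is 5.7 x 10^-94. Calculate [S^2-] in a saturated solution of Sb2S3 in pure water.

Sb2S3(s) ⇌ 2 Sb^3+ + 3 S^2-
Ksp = [Sb^3+]^2[S^2-]^3
Let s = molar solubility. Then [Sb^3+] = 2s and [S^2-] = 3s.
Ksp = (2s)^2(3s)^3 = 108s^5
Solving, s = (5.7 x 10^-94/108)^(1/5) = 8.80 × 10^-20 M
[S^2-] = 3s = 2.6 × 10^-19 M

2.6e-19 M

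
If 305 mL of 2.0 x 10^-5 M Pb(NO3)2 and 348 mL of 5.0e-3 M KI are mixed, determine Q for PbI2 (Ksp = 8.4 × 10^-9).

Total volume = 305 + 348 = 653 mL.
[Pb^2+] = 2.0 × 10^-5 × (305/653) = 9.34 × 10^-6 M
[I^-] = 5.0 × 10^-3 × (348/653) = 2.66 x 10^-3 M
PbI2(s) ⇌ Pb^2+ + 2 I^-, so Q = [Pb^2+][I^-]^2
Q = (9.34 × 10^-6)(2.66 × 10^-3)^2 = 6.6 × 10^-11
Q < Ksp, so no precipitate of PbI2 forms.

Q ≈ 6.6 × 10^-11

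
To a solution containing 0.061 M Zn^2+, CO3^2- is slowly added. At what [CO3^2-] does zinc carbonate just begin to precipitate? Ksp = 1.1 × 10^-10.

1.8e-9 M

ZnCO3(s) ⇌ Zn^2+(aq) + CO3^2-(aq)
Ksp = [Zn^2+][CO3^2-]
Precipitation begins when Q = Ksp. With [Zn^2+] = 0.061 M:
1.1 × 10^-10 = (0.061) × [CO3^2-]
[CO3^2-] = (1.1 × 10^-10 / 6.1 × 10^-2) = 1.8 x 10^-9 M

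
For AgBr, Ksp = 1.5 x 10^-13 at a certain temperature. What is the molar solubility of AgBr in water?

s = 3.9e-7 M

AgBr(s) <=> Ag^+(aq) + Br^-(aq)
Ksp = [Ag^+][Br^-]
With molar solubility s: [Ag^+] = s, [Br^-] = s.
Ksp = s × s = s^2
s = √(1.5 x 10^-13) = 3.9 × 10^-7 M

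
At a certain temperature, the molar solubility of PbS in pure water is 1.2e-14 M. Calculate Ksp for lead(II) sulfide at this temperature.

PbS(s) ⇌ Pb^2+(aq) + S^2-(aq)
Let s = molar solubility. Then [Pb^2+] = s and [S^2-] = s.
Ksp = [Pb^2+][S^2-]
Ksp = s^2
Ksp = (1.2 × 10^-14)^2 = 1.4 × 10^-28

Ksp ≈ 1.4e-28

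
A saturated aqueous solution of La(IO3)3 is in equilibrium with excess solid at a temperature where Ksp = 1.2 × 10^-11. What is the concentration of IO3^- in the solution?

[IO3^-] = 2.4e-3 M

La(IO3)3(s) ⇌ La^3+ + 3 IO3^-
Ksp = [La^3+][IO3^-]^3
Let s = molar solubility. Then [La^3+] = s and [IO3^-] = 3s.
Substituting: Ksp = s(3s)^3 = 27s^4
Solving, s = (1.2 × 10^-11/27)^(1/4) = 8.16 × 10^-4 M
[IO3^-] = 3s = 2.4 x 10^-3 M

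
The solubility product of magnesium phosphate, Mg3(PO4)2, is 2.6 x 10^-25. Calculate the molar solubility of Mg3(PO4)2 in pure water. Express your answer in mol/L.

s = 4.7 × 10^-6 M

Mg3(PO4)2(s) ⇌ 3 Mg^2+(aq) + 2 PO4^3-(aq)
Ksp = [Mg^2+]^3[PO4^3-]^2
If s mol/L of Mg3(PO4)2 dissolves, [Mg^2+] = 3s and [PO4^3-] = 2s.
Ksp = (3s)^3(2s)^2 = 108s^5
Solving, s = (2.6 x 10^-25/108)^(1/5) = 4.7 × 10^-6 M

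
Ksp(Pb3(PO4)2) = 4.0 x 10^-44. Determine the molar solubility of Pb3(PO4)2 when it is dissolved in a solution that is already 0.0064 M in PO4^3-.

Pb3(PO4)2(s) ⇌ 3 Pb^2+ + 2 PO4^3-
Ksp = [Pb^2+]^3[PO4^3-]^2
Let s be the molar solubility in this solution. [Pb^2+] = 3s, [PO4^3-] = 0.0064 + 2s ≈ 0.0064 (since the PO4^3- already present dominates).
Ksp ≈ (3s)^3 × (0.0064)^2
s = 3.3 × 10^-14 M
Check: 2s = 6.6 × 10^-14 ≪ 0.0064, so the approximation is valid.

s = 3.3e-14 M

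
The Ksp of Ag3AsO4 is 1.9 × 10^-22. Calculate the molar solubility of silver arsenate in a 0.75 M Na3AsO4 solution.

s = 2.1 × 10^-8 M

Ag3AsO4(s) ⇌ 3 Ag^+(aq) + AsO4^3-(aq)
Ksp = [Ag^+]^3[AsO4^3-]
If s mol/L dissolves here, [Ag^+] = 3s, [AsO4^3-] = 0.75 + s ≈ 0.75 (common-ion effect: AsO4^3- is already 0.75 M).
Ksp ≈ (3s)^3 × 0.75
s = 2.1 × 10^-8 M
Check: s = 2.1 x 10^-8 ≪ 0.75, so the approximation is valid.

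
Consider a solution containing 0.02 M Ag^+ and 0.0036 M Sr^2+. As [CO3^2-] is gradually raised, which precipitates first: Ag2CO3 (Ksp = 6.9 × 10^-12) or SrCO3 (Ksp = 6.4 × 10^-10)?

Each salt begins to precipitate when Q = Ksp, i.e. when [CO3^2-] reaches its threshold.
For Ag2CO3: 6.9 × 10^-12 = (0.02)^2 × [CO3^2-]  ⇒  [CO3^2-] = 1.7 × 10^-8 M.
For SrCO3: 6.4 × 10^-10 = 0.0036 × [CO3^2-]  ⇒  [CO3^2-] = 1.8 × 10^-7 M.
The salt with the lower threshold [CO3^2-] precipitates first: Ag2CO3.

Ag2CO3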